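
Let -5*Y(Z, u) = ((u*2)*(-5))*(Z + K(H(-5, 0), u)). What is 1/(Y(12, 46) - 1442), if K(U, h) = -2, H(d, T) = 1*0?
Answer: -1/522 ≈ -0.0019157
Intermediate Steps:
H(d, T) = 0
Y(Z, u) = 2*u*(-2 + Z) (Y(Z, u) = -(u*2)*(-5)*(Z - 2)/5 = -(2*u)*(-5)*(-2 + Z)/5 = -(-10*u)*(-2 + Z)/5 = -(-2)*u*(-2 + Z) = 2*u*(-2 + Z))
1/(Y(12, 46) - 1442) = 1/(2*46*(-2 + 12) - 1442) = 1/(2*46*10 - 1442) = 1/(920 - 1442) = 1/(-522) = -1/522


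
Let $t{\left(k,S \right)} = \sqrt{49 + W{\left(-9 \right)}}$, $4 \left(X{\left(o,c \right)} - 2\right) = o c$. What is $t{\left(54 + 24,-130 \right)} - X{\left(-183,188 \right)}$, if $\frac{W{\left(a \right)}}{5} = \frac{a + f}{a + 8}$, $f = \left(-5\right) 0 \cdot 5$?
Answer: $8599 + \sqrt{94} \approx 8608.7$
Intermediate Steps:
$f = 0$ ($f = 0 \cdot 5 = 0$)
$X{\left(o,c \right)} = 2 + \frac{c o}{4}$ ($X{\left(o,c \right)} = 2 + \frac{o c}{4} = 2 + \frac{c o}{4}$)
$W{\left(a \right)} = \frac{5 a}{8 + a}$ ($W{\left(a \right)} = 5 \frac{a + 0}{a + 8} = 5 \frac{a}{8 + a} = \frac{5 a}{8 + a}$)
$t{\left(k,S \right)} = \sqrt{94}$ ($t{\left(k,S \right)} = \sqrt{49 + 5 \left(-9\right) \frac{1}{8 - 9}} = \sqrt{49 + 5 \left(-9\right) \frac{1}{-1}} = \sqrt{49 + 5 \left(-9\right) \left(-1\right)} = \sqrt{49 + 45} = \sqrt{94}$)
$t{\left(54 + 24,-130 \right)} - X{\left(-183,188 \right)} = \sqrt{94} - \left(2 + \frac{1}{4} \cdot 188 \left(-183\right)\right) = \sqrt{94} - \left(2 - 8601\right) = \sqrt{94} - -8599 = \sqrt{94} + 8599 = 8599 + \sqrt{94}$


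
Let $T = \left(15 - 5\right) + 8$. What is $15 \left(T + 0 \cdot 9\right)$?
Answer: $270$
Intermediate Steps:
$T = 18$ ($T = 10 + 8 = 18$)
$15 \left(T + 0 \cdot 9\right) = 15 \left(18 + 0 \cdot 9\right) = 15 \left(18 + 0\right) = 15 \cdot 18 = 270$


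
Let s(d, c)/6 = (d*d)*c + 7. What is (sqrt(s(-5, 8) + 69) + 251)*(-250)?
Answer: -62750 - 250*sqrt(1311) ≈ -71802.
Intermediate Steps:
s(d, c) = 42 + 6*c*d**2 (s(d, c) = 6*((d*d)*c + 7) = 6*(d**2*c + 7) = 6*(c*d**2 + 7) = 6*(7 + c*d**2) = 42 + 6*c*d**2)
(sqrt(s(-5, 8) + 69) + 251)*(-250) = (sqrt((42 + 6*8*(-5)**2) + 69) + 251)*(-250) = (sqrt((42 + 6*8*25) + 69) + 251)*(-250) = (sqrt((42 + 1200) + 69) + 251)*(-250) = (sqrt(1242 + 69) + 251)*(-250) = (sqrt(1311) + 251)*(-250) = (251 + sqrt(1311))*(-250) = -62750 - 250*sqrt(1311)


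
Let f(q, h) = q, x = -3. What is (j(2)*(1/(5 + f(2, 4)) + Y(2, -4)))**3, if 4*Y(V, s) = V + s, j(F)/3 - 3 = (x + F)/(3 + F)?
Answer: -27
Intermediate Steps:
j(F) = 9 + 3*(-3 + F)/(3 + F) (j(F) = 9 + 3*((-3 + F)/(3 + F)) = 9 + 3*(-3 + F)/(3 + F))
Y(V, s) = V/4 + s/4 (Y(V, s) = (V + s)/4 = V/4 + s/4)
(j(2)*(1/(5 + f(2, 4)) + Y(2, -4)))**3 = ((6*(3 + 2*2)/(3 + 2))*(1/(5 + 2) + ((1/4)*2 + (1/4)*(-4))))**3 = ((6*(3 + 4)/5)*(1/7 + (1/2 - 1)))**3 = ((6*(1/5)*7)*(1/7 - 1/2))**3 = ((42/5)*(-5/14))**3 = (-3)**3 = -27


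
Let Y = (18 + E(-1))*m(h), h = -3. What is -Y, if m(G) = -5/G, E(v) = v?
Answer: -85/3 ≈ -28.333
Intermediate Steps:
Y = 85/3 (Y = (18 - 1)*(-5/(-3)) = 17*(-5*(-⅓)) = 17*(5/3) = 85/3 ≈ 28.333)
-Y = -1*85/3 = -85/3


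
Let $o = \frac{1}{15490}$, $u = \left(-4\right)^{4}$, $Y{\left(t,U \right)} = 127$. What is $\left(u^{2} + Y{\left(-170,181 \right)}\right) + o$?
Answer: $\frac{1017119871}{15490} \approx 65663.0$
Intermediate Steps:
$u = 256$
$o = \frac{1}{15490} \approx 6.4558 \cdot 10^{-5}$
$\left(u^{2} + Y{\left(-170,181 \right)}\right) + o = \left(256^{2} + 127\right) + \frac{1}{15490} = \left(65536 + 127\right) + \frac{1}{15490} = 65663 + \frac{1}{15490} = \frac{1017119871}{15490}$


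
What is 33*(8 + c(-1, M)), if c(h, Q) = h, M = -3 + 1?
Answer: 231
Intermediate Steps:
M = -2
33*(8 + c(-1, M)) = 33*(8 - 1) = 33*7 = 231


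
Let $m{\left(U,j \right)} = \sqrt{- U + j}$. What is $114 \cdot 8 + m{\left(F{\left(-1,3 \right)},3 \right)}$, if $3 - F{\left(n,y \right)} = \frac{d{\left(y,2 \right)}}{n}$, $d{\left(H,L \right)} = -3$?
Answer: $912 + \sqrt{3} \approx 913.73$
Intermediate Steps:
$F{\left(n,y \right)} = 3 + \frac{3}{n}$ ($F{\left(n,y \right)} = 3 - - \frac{3}{n} = 3 + \frac{3}{n}$)
$m{\left(U,j \right)} = \sqrt{j - U}$
$114 \cdot 8 + m{\left(F{\left(-1,3 \right)},3 \right)} = 114 \cdot 8 + \sqrt{3 - \left(3 + \frac{3}{-1}\right)} = 912 + \sqrt{3 - \left(3 + 3 \left(-1\right)\right)} = 912 + \sqrt{3 - \left(3 - 3\right)} = 912 + \sqrt{3 - 0} = 912 + \sqrt{3 + 0} = 912 + \sqrt{3}$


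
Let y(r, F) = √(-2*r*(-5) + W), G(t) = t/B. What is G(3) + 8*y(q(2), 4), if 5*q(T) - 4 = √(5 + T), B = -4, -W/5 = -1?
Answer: -¾ + 8*√(13 + 2*√7) ≈ 33.465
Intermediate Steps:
W = 5 (W = -5*(-1) = 5)
G(t) = -t/4 (G(t) = t/(-4) = t*(-¼) = -t/4)
q(T) = ⅘ + √(5 + T)/5
y(r, F) = √(5 + 10*r) (y(r, F) = √(-2*r*(-5) + 5) = √(10*r + 5) = √(5 + 10*r))
G(3) + 8*y(q(2), 4) = -¼*3 + 8*√(5 + 10*(⅘ + √(5 + 2)/5)) = -¾ + 8*√(5 + 10*(⅘ + √7/5)) = -¾ + 8*√(5 + (8 + 2*√7)) = -¾ + 8*√(13 + 2*√7)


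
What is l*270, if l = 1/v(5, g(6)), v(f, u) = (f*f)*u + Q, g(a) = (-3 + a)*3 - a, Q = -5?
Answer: 27/7 ≈ 3.8571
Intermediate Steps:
g(a) = -9 + 2*a (g(a) = (-9 + 3*a) - a = -9 + 2*a)
v(f, u) = -5 + u*f² (v(f, u) = (f*f)*u - 5 = f²*u - 5 = u*f² - 5 = -5 + u*f²)
l = 1/70 (l = 1/(-5 + (-9 + 2*6)*5²) = 1/(-5 + (-9 + 12)*25) = 1/(-5 + 3*25) = 1/(-5 + 75) = 1/70 ≈ 0.014286)
l*270 = (1/70)*270 = 27/7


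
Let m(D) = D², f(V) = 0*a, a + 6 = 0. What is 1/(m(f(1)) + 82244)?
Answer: 1/82244 ≈ 1.2159e-5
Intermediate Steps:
a = -6 (a = -6 + 0 = -6)
f(V) = 0 (f(V) = 0*(-6) = 0)
1/(m(f(1)) + 82244) = 1/(0² + 82244) = 1/(0 + 82244) = 1/82244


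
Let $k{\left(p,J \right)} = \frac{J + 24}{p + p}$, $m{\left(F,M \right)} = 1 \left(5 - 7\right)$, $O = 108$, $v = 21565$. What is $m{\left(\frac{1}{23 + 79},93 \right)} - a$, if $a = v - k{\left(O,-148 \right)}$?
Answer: $- \frac{1164649}{54} \approx -21568.0$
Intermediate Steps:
$m{\left(F,M \right)} = -2$ ($m{\left(F,M \right)} = 1 \left(-2\right) = -2$)
$k{\left(p,J \right)} = \frac{24 + J}{2 p}$
$a = \frac{1164541}{54}$ ($a = 21565 - \frac{24 - 148}{2 \cdot 108} = 21565 - \frac{1}{2} \cdot \frac{1}{108} \left(-124\right) = 21565 - - \frac{31}{54} = 21565 + \frac{31}{54} = \frac{1164541}{54} \approx 21566.0$)
$m{\left(\frac{1}{23 + 79},93 \right)} - a = -2 - \frac{1164541}{54} = - \frac{1164649}{54}$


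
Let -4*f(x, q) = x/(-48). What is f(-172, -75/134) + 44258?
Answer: 2124341/48 ≈ 44257.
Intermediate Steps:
f(x, q) = x/192 (f(x, q) = -x/(4*(-48)) = -x*(-1)/(4*48) = -(-1)*x/192 = x/192)
f(-172, -75/134) + 44258 = (1/192)*(-172) + 44258 = -43/48 + 44258 = 2124341/48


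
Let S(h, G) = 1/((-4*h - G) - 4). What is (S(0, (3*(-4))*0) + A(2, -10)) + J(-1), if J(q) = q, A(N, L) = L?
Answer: -45/4 ≈ -11.250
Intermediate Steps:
S(h, G) = 1/(-4 - G - 4*h) (S(h, G) = 1/((-G - 4*h) - 4) = 1/(-4 - G - 4*h))
(S(0, (3*(-4))*0) + A(2, -10)) + J(-1) = (-1/(4 + (3*(-4))*0 + 4*0) - 10) - 1 = (-1/(4 - 12*0 + 0) - 10) - 1 = (-1/(4 + 0 + 0) - 10) - 1 = (-1/4 - 10) - 1 = (-1*¼ - 10) - 1 = (-¼ - 10) - 1 = -41/4 - 1 = -45/4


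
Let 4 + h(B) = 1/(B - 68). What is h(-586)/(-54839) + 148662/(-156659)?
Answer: -5331308946769/5618528977254 ≈ -0.94888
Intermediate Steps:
h(B) = -4 + 1/(-68 + B) (h(B) = -4 + 1/(B - 68) = -4 + 1/(-68 + B))
h(-586)/(-54839) + 148662/(-156659) = ((273 - 4*(-586))/(-68 - 586))/(-54839) + 148662/(-156659) = ((273 + 2344)/(-654))*(-1/54839) + 148662*(-1/156659) = -1/654*2617*(-1/54839) - 148662/156659 = -2617/654*(-1/54839) - 148662/156659 = 2617/35864706 - 148662/156659 = -5331308946769/5618528977254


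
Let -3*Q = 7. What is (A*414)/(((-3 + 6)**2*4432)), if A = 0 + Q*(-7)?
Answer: 1127/6648 ≈ 0.16952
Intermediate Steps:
Q = -7/3 (Q = -1/3*7 = -7/3 ≈ -2.3333)
A = 49/3 (A = 0 - 7/3*(-7) = 0 + 49/3 = 49/3 ≈ 16.333)
(A*414)/(((-3 + 6)**2*4432)) = ((49/3)*414)/(((-3 + 6)**2*4432)) = 6762/((3**2*4432)) = 6762/((9*4432)) = 6762/39888 = 6762*(1/39888) = 1127/6648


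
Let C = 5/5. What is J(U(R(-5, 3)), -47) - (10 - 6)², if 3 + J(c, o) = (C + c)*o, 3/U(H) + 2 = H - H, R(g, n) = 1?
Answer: 9/2 ≈ 4.5000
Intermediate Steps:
C = 1 (C = 5*(⅕) = 1)
U(H) = -3/2 (U(H) = 3/(-2 + (H - H)) = 3/(-2 + 0) = 3/(-2) = 3*(-½) = -3/2)
J(c, o) = -3 + o*(1 + c) (J(c, o) = -3 + (1 + c)*o = -3 + o*(1 + c))
J(U(R(-5, 3)), -47) - (10 - 6)² = (-3 - 47 - 3/2*(-47)) - (10 - 6)² = (-3 - 47 + 141/2) - 1*4² = 41/2 - 1*16 = 41/2 - 16 = 9/2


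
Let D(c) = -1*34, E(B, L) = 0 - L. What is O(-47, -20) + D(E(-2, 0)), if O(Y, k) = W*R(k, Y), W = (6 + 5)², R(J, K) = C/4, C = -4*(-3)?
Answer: 329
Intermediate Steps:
C = 12
E(B, L) = -L
R(J, K) = 3 (R(J, K) = 12/4 = 12*(¼) = 3)
W = 121 (W = 11² = 121)
D(c) = -34
O(Y, k) = 363 (O(Y, k) = 121*3 = 363)
O(-47, -20) + D(E(-2, 0)) = 363 - 34 = 329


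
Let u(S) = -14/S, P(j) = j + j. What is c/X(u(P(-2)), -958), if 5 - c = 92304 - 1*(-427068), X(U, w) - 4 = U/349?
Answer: -362518166/2799 ≈ -1.2952e+5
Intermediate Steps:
P(j) = 2*j
X(U, w) = 4 + U/349
c = -519367 (c = 5 - (92304 - 1*(-427068)) = 5 - (92304 + 427068) = 5 - 1*519372 = 5 - 519372 = -519367)
c/X(u(P(-2)), -958) = -519367/(4 + (-14/(2*(-2)))/349) = -519367/(4 + (-14/(-4))/349) = -519367/(4 + (-14*(-¼))/349) = -519367/(4 + (1/349)*(7/2)) = -519367/(4 + 7/698) = -519367/2799/698 = -519367*698/2799 = -362518166/2799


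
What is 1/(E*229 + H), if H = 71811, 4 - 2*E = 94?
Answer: 1/61506 ≈ 1.6259e-5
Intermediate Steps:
E = -45 (E = 2 - 1/2*94 = 2 - 47 = -45)
1/(E*229 + H) = 1/(-45*229 + 71811) = 1/(-10305 + 71811) = 1/61506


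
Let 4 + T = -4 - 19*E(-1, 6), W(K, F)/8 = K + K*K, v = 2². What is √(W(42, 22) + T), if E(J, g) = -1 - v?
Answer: 3*√1615 ≈ 120.56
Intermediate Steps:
v = 4
W(K, F) = 8*K + 8*K² (W(K, F) = 8*(K + K*K) = 8*(K + K²) = 8*K + 8*K²)
E(J, g) = -5 (E(J, g) = -1 - 1*4 = -1 - 4 = -5)
T = 87 (T = -4 + (-4 - 19*(-5)) = -4 + (-4 + 95) = -4 + 91 = 87)
√(W(42, 22) + T) = √(8*42*(1 + 42) + 87) = √(8*42*43 + 87) = √(14448 + 87) = √14535 = 3*√1615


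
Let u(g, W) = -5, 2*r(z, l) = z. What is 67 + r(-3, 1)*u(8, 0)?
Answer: 149/2 ≈ 74.500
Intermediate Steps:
r(z, l) = z/2
67 + r(-3, 1)*u(8, 0) = 67 + ((½)*(-3))*(-5) = 67 - 3/2*(-5) = 67 + 15/2 = 149/2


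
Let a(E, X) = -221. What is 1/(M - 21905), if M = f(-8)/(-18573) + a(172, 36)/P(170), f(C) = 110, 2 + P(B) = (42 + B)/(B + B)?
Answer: -55719/1211579030 ≈ -4.5989e-5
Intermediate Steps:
P(B) = -2 + (42 + B)/(2*B) (P(B) = -2 + (42 + B)/(B + B) = -2 + (42 + B)/((2*B)) = -2 + (42 + B)*(1/(2*B)) = -2 + (42 + B)/(2*B))
M = 8945665/55719 (M = 110/(-18573) - 221/(-3/2 + 21/170) = 110*(-1/18573) - 221/(-3/2 + 21*(1/170)) = -110/18573 - 221/(-3/2 + 21/170) = -110/18573 - 221/(-117/85) = -110/18573 - 221*(-85/117) = -110/18573 + 1445/9 = 8945665/55719 ≈ 160.55)
1/(M - 21905) = 1/(8945665/55719 - 21905) = 1/(-1211579030/55719) = -55719/1211579030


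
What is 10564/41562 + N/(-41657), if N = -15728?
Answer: 546875842/865674117 ≈ 0.63173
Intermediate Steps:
10564/41562 + N/(-41657) = 10564/41562 - 15728/(-41657) = 10564*(1/41562) - 15728*(-1/41657) = 5282/20781 + 15728/41657 = 546875842/865674117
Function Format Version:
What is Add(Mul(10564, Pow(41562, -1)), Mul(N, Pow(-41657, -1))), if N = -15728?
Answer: Rational(546875842, 865674117) ≈ 0.63173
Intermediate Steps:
Add(Mul(10564, Pow(41562, -1)), Mul(N, Pow(-41657, -1))) = Add(Mul(10564, Pow(41562, -1)), Mul(-15728, Pow(-41657, -1))) = Add(Mul(10564, Rational(1, 41562)), Mul(-15728, Rational(-1, 41657))) = Add(Rational(5282, 20781), Rational(15728, 41657)) = Rational(546875842, 865674117)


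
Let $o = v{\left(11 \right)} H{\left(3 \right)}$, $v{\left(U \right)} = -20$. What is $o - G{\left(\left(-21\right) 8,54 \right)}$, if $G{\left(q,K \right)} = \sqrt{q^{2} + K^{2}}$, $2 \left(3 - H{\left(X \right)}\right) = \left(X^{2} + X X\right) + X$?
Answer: $150 - 6 \sqrt{865} \approx -26.465$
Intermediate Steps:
$H{\left(X \right)} = 3 - X^{2} - \frac{X}{2}$ ($H{\left(X \right)} = 3 - \frac{\left(X^{2} + X X\right) + X}{2} = 3 - \frac{\left(X^{2} + X^{2}\right) + X}{2} = 3 - \frac{2 X^{2} + X}{2} = 3 - \frac{X + 2 X^{2}}{2} = 3 - \left(X^{2} + \frac{X}{2}\right) = 3 - X^{2} - \frac{X}{2}$)
$G{\left(q,K \right)} = \sqrt{K^{2} + q^{2}}$
$o = 150$ ($o = - 20 \left(3 - 3^{2} - \frac{3}{2}\right) = - 20 \left(3 - 9 - \frac{3}{2}\right) = \left(-20\right) \left(- \frac{15}{2}\right) = 150$)
$o - G{\left(\left(-21\right) 8,54 \right)} = 150 - \sqrt{54^{2} + \left(\left(-21\right) 8\right)^{2}} = 150 - \sqrt{2916 + \left(-168\right)^{2}} = 150 - \sqrt{2916 + 28224} = 150 - \sqrt{31140} = 150 - 6 \sqrt{865}$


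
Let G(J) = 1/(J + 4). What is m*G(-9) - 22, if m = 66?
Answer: -176/5 ≈ -35.200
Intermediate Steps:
G(J) = 1/(4 + J)
m*G(-9) - 22 = 66/(4 - 9) - 22 = 66/(-5) - 22 = 66*(-1/5) - 22 = -66/5 - 22 = -176/5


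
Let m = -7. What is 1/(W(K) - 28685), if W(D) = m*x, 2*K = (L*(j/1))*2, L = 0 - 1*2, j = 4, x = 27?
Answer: -1/28874 ≈ -3.4633e-5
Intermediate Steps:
L = -2 (L = 0 - 2 = -2)
K = -8 (K = (-8/1*2)/2 = (-8*2)/2 = (½)*(-16) = -8)
W(D) = -189 (W(D) = -7*27 = -189)
1/(W(K) - 28685) = 1/(-189 - 28685) = 1/(-28874) = -1/28874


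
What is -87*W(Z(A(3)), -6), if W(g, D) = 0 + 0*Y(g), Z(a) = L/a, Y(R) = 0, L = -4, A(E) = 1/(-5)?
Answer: 0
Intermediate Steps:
A(E) = -1/5
Z(a) = -4/a
W(g, D) = 0 (W(g, D) = 0 + 0*0 = 0 + 0 = 0)
-87*W(Z(A(3)), -6) = -87*0 = 0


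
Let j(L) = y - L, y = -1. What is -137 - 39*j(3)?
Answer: 19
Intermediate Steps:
j(L) = -1 - L
-137 - 39*j(3) = -137 - 39*(-1 - 1*3) = -137 - 39*(-1 - 3) = -137 - 39*(-4) = -137 + 156 = 19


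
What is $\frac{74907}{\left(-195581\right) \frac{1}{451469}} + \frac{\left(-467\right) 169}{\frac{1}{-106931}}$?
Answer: $\frac{1650535910043470}{195581} \approx 8.4391 \cdot 10^{9}$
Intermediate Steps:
$\frac{74907}{\left(-195581\right) \frac{1}{451469}} + \frac{\left(-467\right) 169}{\frac{1}{-106931}} = \frac{74907}{\left(-195581\right) \frac{1}{451469}} - \frac{78923}{- \frac{1}{106931}} = \frac{74907}{- \frac{195581}{451469}} - -8439315313 = 74907 \left(- \frac{451469}{195581}\right) + 8439315313 = - \frac{33818188383}{195581} + 8439315313 = \frac{1650535910043470}{195581}$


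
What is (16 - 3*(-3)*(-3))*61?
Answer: -671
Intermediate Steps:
(16 - 3*(-3)*(-3))*61 = (16 + 9*(-3))*61 = (16 - 27)*61 = -11*61 = -671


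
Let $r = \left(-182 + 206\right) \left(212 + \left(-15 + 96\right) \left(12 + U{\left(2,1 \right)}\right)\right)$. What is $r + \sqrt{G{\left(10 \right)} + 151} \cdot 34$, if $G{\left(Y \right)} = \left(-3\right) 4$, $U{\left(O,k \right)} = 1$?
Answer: $30360 + 34 \sqrt{139} \approx 30761.0$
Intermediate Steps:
$G{\left(Y \right)} = -12$
$r = 30360$ ($r = \left(-182 + 206\right) \left(212 + \left(-15 + 96\right) \left(12 + 1\right)\right) = 24 \left(212 + 81 \cdot 13\right) = 24 \left(212 + 1053\right) = 24 \cdot 1265 = 30360$)
$r + \sqrt{G{\left(10 \right)} + 151} \cdot 34 = 30360 + \sqrt{-12 + 151} \cdot 34 = 30360 + \sqrt{139} \cdot 34 = 30360 + 34 \sqrt{139}$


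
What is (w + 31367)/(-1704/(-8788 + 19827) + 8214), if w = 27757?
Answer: 108778306/15112107 ≈ 7.1981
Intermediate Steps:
(w + 31367)/(-1704/(-8788 + 19827) + 8214) = (27757 + 31367)/(-1704/(-8788 + 19827) + 8214) = 59124/(-1704/11039 + 8214) = 59124/(90672642/11039) = 59124*(11039/90672642) = 108778306/15112107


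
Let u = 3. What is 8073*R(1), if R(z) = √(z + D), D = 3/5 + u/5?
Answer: 8073*√55/5 ≈ 11974.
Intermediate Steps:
D = 6/5 (D = 3/5 + 3/5 = 3*(⅕) + 3*(⅕) = ⅗ + ⅗ = 6/5 ≈ 1.2000)
R(z) = √(6/5 + z) (R(z) = √(z + 6/5) = √(6/5 + z))
8073*R(1) = 8073*(√(30 + 25*1)/5) = 8073*(√(30 + 25)/5) = 8073*(√55/5) = 8073*√55/5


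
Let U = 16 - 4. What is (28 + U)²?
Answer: 1600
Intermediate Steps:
U = 12
(28 + U)² = (28 + 12)² = 40² = 1600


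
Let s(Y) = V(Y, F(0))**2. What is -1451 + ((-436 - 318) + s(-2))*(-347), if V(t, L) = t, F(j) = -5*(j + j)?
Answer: 258799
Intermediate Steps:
F(j) = -10*j
s(Y) = Y**2
-1451 + ((-436 - 318) + s(-2))*(-347) = -1451 + ((-436 - 318) + (-2)**2)*(-347) = -1451 + (-754 + 4)*(-347) = -1451 - 750*(-347) = -1451 + 260250 = 258799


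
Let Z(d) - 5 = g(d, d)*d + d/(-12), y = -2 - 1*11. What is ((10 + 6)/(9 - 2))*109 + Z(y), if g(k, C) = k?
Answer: 35635/84 ≈ 424.23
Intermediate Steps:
y = -13 (y = -2 - 11 = -13)
Z(d) = 5 + d² - d/12 (Z(d) = 5 + (d*d + d/(-12)) = 5 + (d² + d*(-1/12)) = 5 + (d² - d/12) = 5 + d² - d/12)
((10 + 6)/(9 - 2))*109 + Z(y) = ((10 + 6)/(9 - 2))*109 + (5 + (-13)² - 1/12*(-13)) = (16/7)*109 + (5 + 169 + 13/12) = ((⅐)*16)*109 + 2101/12 = (16/7)*109 + 2101/12 = 1744/7 + 2101/12 = 35635/84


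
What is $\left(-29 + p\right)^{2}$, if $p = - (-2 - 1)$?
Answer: $676$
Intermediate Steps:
$p = 3$ ($p = \left(-1\right) \left(-3\right) = 3$)
$\left(-29 + p\right)^{2} = \left(-29 + 3\right)^{2} = \left(-26\right)^{2} = 676$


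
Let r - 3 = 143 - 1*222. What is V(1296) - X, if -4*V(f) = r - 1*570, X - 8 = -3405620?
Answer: 6811547/2 ≈ 3.4058e+6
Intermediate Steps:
r = -76 (r = 3 + (143 - 1*222) = 3 + (143 - 222) = 3 - 79 = -76)
X = -3405612 (X = 8 - 3405620 = -3405612)
V(f) = 323/2 (V(f) = -(-76 - 1*570)/4 = -(-76 - 570)/4 = -¼*(-646) = 323/2)
V(1296) - X = 323/2 - 1*(-3405612) = 323/2 + 3405612 = 6811547/2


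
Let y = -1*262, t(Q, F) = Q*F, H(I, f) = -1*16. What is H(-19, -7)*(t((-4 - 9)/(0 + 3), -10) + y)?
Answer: 10496/3 ≈ 3498.7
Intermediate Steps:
H(I, f) = -16
t(Q, F) = F*Q
y = -262
H(-19, -7)*(t((-4 - 9)/(0 + 3), -10) + y) = -16*(-10*(-4 - 9)/(0 + 3) - 262) = -16*(-(-130)/3 - 262) = -16*(-10*(-13/3) - 262) = -16*(130/3 - 262) = -16*(-656/3) = 10496/3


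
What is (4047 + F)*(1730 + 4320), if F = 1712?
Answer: 34841950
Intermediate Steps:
(4047 + F)*(1730 + 4320) = (4047 + 1712)*(1730 + 4320) = 5759*6050 = 34841950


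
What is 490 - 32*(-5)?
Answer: 650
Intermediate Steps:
490 - 32*(-5) = 490 + 160 = 650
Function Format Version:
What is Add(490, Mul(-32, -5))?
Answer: 650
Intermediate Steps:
Add(490, Mul(-32, -5)) = Add(490, 160) = 650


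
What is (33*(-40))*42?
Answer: -55440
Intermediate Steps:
(33*(-40))*42 = -1320*42 = -55440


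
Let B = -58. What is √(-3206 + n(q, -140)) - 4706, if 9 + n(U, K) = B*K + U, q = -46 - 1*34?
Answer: -4706 + 5*√193 ≈ -4636.5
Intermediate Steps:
q = -80 (q = -46 - 34 = -80)
n(U, K) = -9 + U - 58*K (n(U, K) = -9 + (-58*K + U) = -9 + (U - 58*K) = -9 + U - 58*K)
√(-3206 + n(q, -140)) - 4706 = √(-3206 + (-9 - 80 - 58*(-140))) - 4706 = √(-3206 + (-9 - 80 + 8120)) - 4706 = √(-3206 + 8031) - 4706 = √4825 - 4706 = 5*√193 - 4706 = -4706 + 5*√193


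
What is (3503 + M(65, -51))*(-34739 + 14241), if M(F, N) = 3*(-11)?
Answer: -71128060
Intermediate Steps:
M(F, N) = -33
(3503 + M(65, -51))*(-34739 + 14241) = (3503 - 33)*(-34739 + 14241) = 3470*(-20498) = -71128060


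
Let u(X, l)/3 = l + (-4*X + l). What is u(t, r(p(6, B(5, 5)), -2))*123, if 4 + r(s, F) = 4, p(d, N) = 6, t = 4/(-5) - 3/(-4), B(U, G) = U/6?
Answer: 369/5 ≈ 73.800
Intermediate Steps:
B(U, G) = U/6 (B(U, G) = U*(⅙) = U/6)
t = -1/20 (t = 4*(-⅕) - 3*(-¼) = -⅘ + ¾ = -1/20 ≈ -0.050000)
r(s, F) = 0 (r(s, F) = -4 + 4 = 0)
u(X, l) = -12*X + 6*l (u(X, l) = 3*(l + (-4*X + l)) = 3*(l + (l - 4*X)) = 3*(-4*X + 2*l) = -12*X + 6*l)
u(t, r(p(6, B(5, 5)), -2))*123 = (-12*(-1/20) + 6*0)*123 = (⅗ + 0)*123 = (⅗)*123 = 369/5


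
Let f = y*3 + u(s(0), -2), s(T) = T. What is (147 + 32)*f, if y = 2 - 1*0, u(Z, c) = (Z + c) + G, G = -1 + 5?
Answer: 1432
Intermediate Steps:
G = 4
u(Z, c) = 4 + Z + c (u(Z, c) = (Z + c) + 4 = 4 + Z + c)
y = 2 (y = 2 + 0 = 2)
f = 8 (f = 2*3 + (4 + 0 - 2) = 6 + 2 = 8)
(147 + 32)*f = (147 + 32)*8 = 179*8 = 1432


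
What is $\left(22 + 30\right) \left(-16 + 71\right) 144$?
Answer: $411840$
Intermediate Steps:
$\left(22 + 30\right) \left(-16 + 71\right) 144 = 52 \cdot 55 \cdot 144 = 2860 \cdot 144 = 411840$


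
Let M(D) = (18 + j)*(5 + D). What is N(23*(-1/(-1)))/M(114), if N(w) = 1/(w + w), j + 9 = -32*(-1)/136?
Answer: 1/50554 ≈ 1.9781e-5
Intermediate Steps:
j = -149/17 (j = -9 - 32*(-1)/136 = -9 + 32*(1/136) = -9 + 4/17 = -149/17 ≈ -8.7647)
N(w) = 1/(2*w)
M(D) = 785/17 + 157*D/17 (M(D) = (18 - 149/17)*(5 + D) = 157*(5 + D)/17 = 785/17 + 157*D/17)
N(23*(-1/(-1)))/M(114) = (1/(2*((23*(-1/(-1))))))/(785/17 + (157/17)*114) = (1/(2*((23*(-1*(-1))))))/(785/17 + 17898/17) = (1/(2*((23*1))))/1099 = ((½)/23)*(1/1099) = ((½)*(1/23))*(1/1099) = (1/46)*(1/1099) = 1/50554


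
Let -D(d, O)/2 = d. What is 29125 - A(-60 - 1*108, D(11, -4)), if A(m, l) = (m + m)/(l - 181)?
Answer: 844577/29 ≈ 29123.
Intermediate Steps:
D(d, O) = -2*d
A(m, l) = 2*m/(-181 + l) (A(m, l) = (2*m)/(-181 + l) = 2*m/(-181 + l))
29125 - A(-60 - 1*108, D(11, -4)) = 29125 - 2*(-60 - 1*108)/(-181 - 2*11) = 29125 - 2*(-60 - 108)/(-181 - 22) = 29125 - 2*(-168)/(-203) = 29125 - 2*(-168)*(-1)/203 = 29125 - 1*48/29 = 29125 - 48/29 = 844577/29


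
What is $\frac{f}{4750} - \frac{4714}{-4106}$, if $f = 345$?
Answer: $\frac{2380807}{1950350} \approx 1.2207$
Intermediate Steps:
$\frac{f}{4750} - \frac{4714}{-4106} = \frac{345}{4750} - \frac{4714}{-4106} = 345 \cdot \frac{1}{4750} - - \frac{2357}{2053} = \frac{69}{950} + \frac{2357}{2053} = \frac{2380807}{1950350}$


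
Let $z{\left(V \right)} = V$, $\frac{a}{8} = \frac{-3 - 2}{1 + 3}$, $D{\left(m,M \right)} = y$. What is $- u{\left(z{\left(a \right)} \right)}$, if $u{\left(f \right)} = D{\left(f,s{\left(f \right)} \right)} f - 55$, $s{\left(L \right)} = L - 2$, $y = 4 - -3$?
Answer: $125$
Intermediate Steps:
$y = 7$ ($y = 4 + 3 = 7$)
$s{\left(L \right)} = -2 + L$
$D{\left(m,M \right)} = 7$
$a = -10$ ($a = 8 \frac{-3 - 2}{1 + 3} = 8 \left(- \frac{5}{4}\right) = -10$)
$u{\left(f \right)} = -55 + 7 f$ ($u{\left(f \right)} = 7 f - 55 = -55 + 7 f$)
$- u{\left(z{\left(a \right)} \right)} = - (-55 + 7 \left(-10\right)) = - (-55 - 70) = \left(-1\right) \left(-125\right) = 125$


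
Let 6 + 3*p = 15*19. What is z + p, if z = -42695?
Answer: -42602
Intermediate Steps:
p = 93 (p = -2 + (15*19)/3 = -2 + (⅓)*285 = -2 + 95 = 93)
z + p = -42695 + 93 = -42602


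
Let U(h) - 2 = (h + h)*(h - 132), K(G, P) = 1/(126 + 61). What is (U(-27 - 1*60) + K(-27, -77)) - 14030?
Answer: 4502587/187 ≈ 24078.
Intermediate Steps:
K(G, P) = 1/187
U(h) = 2 + 2*h*(-132 + h) (U(h) = 2 + (h + h)*(h - 132) = 2 + (2*h)*(-132 + h) = 2 + 2*h*(-132 + h))
(U(-27 - 1*60) + K(-27, -77)) - 14030 = ((2 - 264*(-27 - 1*60) + 2*(-27 - 1*60)**2) + 1/187) - 14030 = ((2 - 264*(-27 - 60) + 2*(-27 - 60)**2) + 1/187) - 14030 = ((2 - 264*(-87) + 2*(-87)**2) + 1/187) - 14030 = ((2 + 22968 + 2*7569) + 1/187) - 14030 = ((2 + 22968 + 15138) + 1/187) - 14030 = (38108 + 1/187) - 14030 = 7126197/187 - 14030 = 4502587/187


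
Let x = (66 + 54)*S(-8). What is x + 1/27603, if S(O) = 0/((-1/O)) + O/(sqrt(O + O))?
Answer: 1/27603 + 240*I ≈ 3.6228e-5 + 240.0*I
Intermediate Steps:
S(O) = sqrt(2)*sqrt(O)/2 (S(O) = 0*(-O) + O/(sqrt(2*O)) = 0 + O/((sqrt(2)*sqrt(O))) = 0 + O*(sqrt(2)/(2*sqrt(O))) = 0 + sqrt(2)*sqrt(O)/2 = sqrt(2)*sqrt(O)/2)
x = 240*I (x = (66 + 54)*(sqrt(2)*sqrt(-8)/2) = 120*(sqrt(2)*(2*I*sqrt(2))/2) = 120*(2*I) = 240*I ≈ 240.0*I)
x + 1/27603 = 240*I + 1/27603 = 1/27603 + 240*I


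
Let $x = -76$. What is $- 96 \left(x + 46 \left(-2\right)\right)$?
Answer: $16128$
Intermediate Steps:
$- 96 \left(x + 46 \left(-2\right)\right) = - 96 \left(-76 + 46 \left(-2\right)\right) = - 96 \left(-76 - 92\right) = \left(-96\right) \left(-168\right) = 16128$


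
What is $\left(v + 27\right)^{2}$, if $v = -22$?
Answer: $25$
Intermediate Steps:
$\left(v + 27\right)^{2} = \left(-22 + 27\right)^{2} = 5^{2} = 25$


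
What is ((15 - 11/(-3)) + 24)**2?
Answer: 16384/9 ≈ 1820.4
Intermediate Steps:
((15 - 11/(-3)) + 24)**2 = ((15 - 11*(-1)/3) + 24)**2 = ((15 - 1*(-11/3)) + 24)**2 = ((15 + 11/3) + 24)**2 = (56/3 + 24)**2 = (128/3)**2 = 16384/9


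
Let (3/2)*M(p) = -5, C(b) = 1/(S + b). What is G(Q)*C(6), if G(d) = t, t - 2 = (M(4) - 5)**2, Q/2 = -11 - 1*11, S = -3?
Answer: 643/27 ≈ 23.815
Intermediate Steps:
C(b) = 1/(-3 + b)
M(p) = -10/3 (M(p) = (2/3)*(-5) = -10/3)
Q = -44 (Q = 2*(-11 - 1*11) = 2*(-11 - 11) = 2*(-22) = -44)
t = 643/9 (t = 2 + (-10/3 - 5)**2 = 2 + (-25/3)**2 = 2 + 625/9 = 643/9 ≈ 71.444)
G(d) = 643/9
G(Q)*C(6) = 643/(9*(-3 + 6)) = (643/9)/3 = (643/9)*(1/3) = 643/27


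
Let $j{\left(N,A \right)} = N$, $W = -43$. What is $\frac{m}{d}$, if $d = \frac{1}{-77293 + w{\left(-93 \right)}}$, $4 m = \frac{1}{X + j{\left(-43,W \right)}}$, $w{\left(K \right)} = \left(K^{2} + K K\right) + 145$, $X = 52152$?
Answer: $- \frac{29925}{104218} \approx -0.28714$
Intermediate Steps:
$w{\left(K \right)} = 145 + 2 K^{2}$ ($w{\left(K \right)} = \left(K^{2} + K^{2}\right) + 145 = 2 K^{2} + 145 = 145 + 2 K^{2}$)
$m = \frac{1}{208436}$ ($m = \frac{1}{4 \left(52152 - 43\right)} = \frac{1}{4 \cdot 52109} = \frac{1}{4} \cdot \frac{1}{52109} = \frac{1}{208436} \approx 4.7976 \cdot 10^{-6}$)
$d = - \frac{1}{59850}$ ($d = \frac{1}{-77293 + \left(145 + 2 \left(-93\right)^{2}\right)} = \frac{1}{-77293 + \left(145 + 2 \cdot 8649\right)} = \frac{1}{-77293 + \left(145 + 17298\right)} = \frac{1}{-77293 + 17443} = \frac{1}{-59850} = - \frac{1}{59850} \approx -1.6708 \cdot 10^{-5}$)
$\frac{m}{d} = \frac{1}{208436 \left(- \frac{1}{59850}\right)} = \frac{1}{208436} \left(-59850\right) = - \frac{29925}{104218}$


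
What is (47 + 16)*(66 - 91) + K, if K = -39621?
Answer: -41196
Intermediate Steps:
(47 + 16)*(66 - 91) + K = (47 + 16)*(66 - 91) - 39621 = 63*(-25) - 39621 = -1575 - 39621 = -41196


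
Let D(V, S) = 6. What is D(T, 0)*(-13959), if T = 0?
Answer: -83754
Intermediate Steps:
D(T, 0)*(-13959) = 6*(-13959) = -83754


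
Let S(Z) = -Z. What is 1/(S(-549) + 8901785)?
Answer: 1/8902334 ≈ 1.1233e-7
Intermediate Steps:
1/(S(-549) + 8901785) = 1/(-1*(-549) + 8901785) = 1/(549 + 8901785) = 1/8902334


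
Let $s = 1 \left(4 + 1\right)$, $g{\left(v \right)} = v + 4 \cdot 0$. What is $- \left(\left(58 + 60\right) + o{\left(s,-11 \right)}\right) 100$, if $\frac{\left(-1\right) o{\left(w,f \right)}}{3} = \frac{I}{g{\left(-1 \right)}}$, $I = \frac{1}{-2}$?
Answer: $-11650$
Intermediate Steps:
$g{\left(v \right)} = v$ ($g{\left(v \right)} = v + 0 = v$)
$I = - \frac{1}{2} \approx -0.5$
$s = 5$ ($s = 1 \cdot 5 = 5$)
$o{\left(w,f \right)} = - \frac{3}{2}$ ($o{\left(w,f \right)} = - 3 \left(- \frac{1}{2 \left(-1\right)}\right) = - 3 \left(\left(- \frac{1}{2}\right) \left(-1\right)\right) = \left(-3\right) \frac{1}{2} = - \frac{3}{2}$)
$- \left(\left(58 + 60\right) + o{\left(s,-11 \right)}\right) 100 = - \left(\left(58 + 60\right) - \frac{3}{2}\right) 100 = - \left(118 - \frac{3}{2}\right) 100 = - \frac{233 \cdot 100}{2} = \left(-1\right) 11650 = -11650$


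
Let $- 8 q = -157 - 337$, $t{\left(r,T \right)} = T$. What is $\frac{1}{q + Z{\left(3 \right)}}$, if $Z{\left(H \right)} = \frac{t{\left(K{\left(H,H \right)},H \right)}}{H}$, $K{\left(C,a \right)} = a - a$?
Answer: $\frac{4}{251} \approx 0.015936$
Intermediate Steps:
$K{\left(C,a \right)} = 0$
$q = \frac{247}{4}$ ($q = - \frac{-157 - 337}{8} = \left(- \frac{1}{8}\right) \left(-494\right) = \frac{247}{4} \approx 61.75$)
$Z{\left(H \right)} = 1$ ($Z{\left(H \right)} = \frac{H}{H} = 1$)
$\frac{1}{q + Z{\left(3 \right)}} = \frac{1}{\frac{247}{4} + 1} = \frac{1}{\frac{251}{4}} = \frac{4}{251}$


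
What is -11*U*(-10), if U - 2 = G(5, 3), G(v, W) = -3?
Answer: -110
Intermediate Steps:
U = -1 (U = 2 - 3 = -1)
-11*U*(-10) = -11*(-1)*(-10) = 11*(-10) = -110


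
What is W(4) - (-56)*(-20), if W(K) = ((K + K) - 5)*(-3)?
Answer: -1129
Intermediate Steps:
W(K) = 15 - 6*K (W(K) = (2*K - 5)*(-3) = (-5 + 2*K)*(-3) = 15 - 6*K)
W(4) - (-56)*(-20) = (15 - 6*4) - (-56)*(-20) = (15 - 24) - 1*1120 = -9 - 1120 = -1129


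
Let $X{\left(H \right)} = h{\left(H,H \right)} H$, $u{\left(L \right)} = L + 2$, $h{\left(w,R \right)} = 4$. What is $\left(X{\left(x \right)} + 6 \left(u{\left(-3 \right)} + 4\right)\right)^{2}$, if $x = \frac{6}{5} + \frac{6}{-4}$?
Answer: $\frac{7056}{25} \approx 282.24$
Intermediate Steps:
$u{\left(L \right)} = 2 + L$
$x = - \frac{3}{10}$ ($x = 6 \cdot \frac{1}{5} + 6 \left(- \frac{1}{4}\right) = \frac{6}{5} - \frac{3}{2} = - \frac{3}{10} \approx -0.3$)
$X{\left(H \right)} = 4 H$
$\left(X{\left(x \right)} + 6 \left(u{\left(-3 \right)} + 4\right)\right)^{2} = \left(4 \left(- \frac{3}{10}\right) + 6 \left(\left(2 - 3\right) + 4\right)\right)^{2} = \left(- \frac{6}{5} + 6 \left(-1 + 4\right)\right)^{2} = \left(- \frac{6}{5} + 6 \cdot 3\right)^{2} = \left(- \frac{6}{5} + 18\right)^{2} = \left(\frac{84}{5}\right)^{2} = \frac{7056}{25}$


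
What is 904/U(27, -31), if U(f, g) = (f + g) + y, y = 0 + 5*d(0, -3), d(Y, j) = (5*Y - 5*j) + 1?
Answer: 226/19 ≈ 11.895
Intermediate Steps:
d(Y, j) = 1 - 5*j + 5*Y (d(Y, j) = (-5*j + 5*Y) + 1 = 1 - 5*j + 5*Y)
y = 80 (y = 0 + 5*(1 - 5*(-3) + 5*0) = 0 + 5*(1 + 15 + 0) = 0 + 5*16 = 0 + 80 = 80)
U(f, g) = 80 + f + g (U(f, g) = (f + g) + 80 = 80 + f + g)
904/U(27, -31) = 904/(80 + 27 - 31) = 904/76 = 904*(1/76) = 226/19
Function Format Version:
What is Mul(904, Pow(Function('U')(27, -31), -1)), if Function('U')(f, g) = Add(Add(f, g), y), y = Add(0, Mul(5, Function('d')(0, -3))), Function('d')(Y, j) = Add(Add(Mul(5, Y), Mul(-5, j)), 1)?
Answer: Rational(226, 19) ≈ 11.895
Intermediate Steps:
Function('d')(Y, j) = Add(1, Mul(-5, j), Mul(5, Y)) (Function('d')(Y, j) = Add(Add(Mul(-5, j), Mul(5, Y)), 1) = Add(1, Mul(-5, j), Mul(5, Y)))
y = 80 (y = Add(0, Mul(5, Add(1, Mul(-5, -3), Mul(5, 0)))) = Add(0, Mul(5, Add(1, 15, 0))) = Add(0, Mul(5, 16)) = Add(0, 80) = 80)
Function('U')(f, g) = Add(80, f, g) (Function('U')(f, g) = Add(Add(f, g), 80) = Add(80, f, g))
Mul(904, Pow(Function('U')(27, -31), -1)) = Mul(904, Pow(Add(80, 27, -31), -1)) = Mul(904, Pow(76, -1)) = Mul(904, Rational(1, 76)) = Rational(226, 19)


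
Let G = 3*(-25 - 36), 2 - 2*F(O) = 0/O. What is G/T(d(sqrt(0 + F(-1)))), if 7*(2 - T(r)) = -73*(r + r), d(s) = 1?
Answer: -1281/160 ≈ -8.0063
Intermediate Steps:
F(O) = 1 (F(O) = 1 - 0/O = 1 - 1/2*0 = 1 + 0 = 1)
T(r) = 2 + 146*r/7 (T(r) = 2 - (-73)*(r + r)/7 = 2 - (-73)*2*r/7 = 2 - (-146)*r/7 = 2 + 146*r/7)
G = -183 (G = 3*(-61) = -183)
G/T(d(sqrt(0 + F(-1)))) = -183/(2 + (146/7)*1) = -183/(2 + 146/7) = -183/160/7 = -183*7/160 = -1281/160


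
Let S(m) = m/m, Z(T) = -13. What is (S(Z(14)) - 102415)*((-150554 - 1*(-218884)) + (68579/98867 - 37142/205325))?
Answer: -142058490697801457754/20299866775 ≈ -6.9980e+9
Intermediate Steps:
S(m) = 1
(S(Z(14)) - 102415)*((-150554 - 1*(-218884)) + (68579/98867 - 37142/205325)) = (1 - 102415)*((-150554 - 1*(-218884)) + (68579/98867 - 37142/205325)) = -102414*((-150554 + 218884) + (68579*(1/98867) - 37142*1/205325)) = -102414*(68330 + (68579/98867 - 37142/205325)) = -102414*(68330 + 10408865061/20299866775) = -102414*1387100305600811/20299866775 = -142058490697801457754/20299866775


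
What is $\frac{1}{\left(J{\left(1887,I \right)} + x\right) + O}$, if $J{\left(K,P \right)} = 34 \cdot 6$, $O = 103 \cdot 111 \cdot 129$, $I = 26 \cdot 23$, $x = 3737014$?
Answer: $\frac{1}{5212075} \approx 1.9186 \cdot 10^{-7}$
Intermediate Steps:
$I = 598$
$O = 1474857$ ($O = 11433 \cdot 129 = 1474857$)
$J{\left(K,P \right)} = 204$
$\frac{1}{\left(J{\left(1887,I \right)} + x\right) + O} = \frac{1}{\left(204 + 3737014\right) + 1474857} = \frac{1}{3737218 + 1474857} = \frac{1}{5212075}$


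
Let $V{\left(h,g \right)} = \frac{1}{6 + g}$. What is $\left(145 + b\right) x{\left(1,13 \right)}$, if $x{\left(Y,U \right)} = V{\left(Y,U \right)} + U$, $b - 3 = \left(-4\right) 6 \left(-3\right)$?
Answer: $\frac{54560}{19} \approx 2871.6$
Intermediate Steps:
$b = 75$ ($b = 3 + \left(-4\right) 6 \left(-3\right) = 3 - -72 = 3 + 72 = 75$)
$x{\left(Y,U \right)} = U + \frac{1}{6 + U}$ ($x{\left(Y,U \right)} = \frac{1}{6 + U} + U = U + \frac{1}{6 + U}$)
$\left(145 + b\right) x{\left(1,13 \right)} = \left(145 + 75\right) \frac{1 + 13 \left(6 + 13\right)}{6 + 13} = 220 \frac{1 + 13 \cdot 19}{19} = 220 \frac{1 + 247}{19} = 220 \cdot \frac{1}{19} \cdot 248 = 220 \cdot \frac{248}{19} = \frac{54560}{19}$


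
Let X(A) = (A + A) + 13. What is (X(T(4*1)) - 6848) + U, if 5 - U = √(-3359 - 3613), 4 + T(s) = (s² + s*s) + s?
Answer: -6766 - 2*I*√1743 ≈ -6766.0 - 83.499*I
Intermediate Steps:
T(s) = -4 + s + 2*s² (T(s) = -4 + ((s² + s*s) + s) = -4 + ((s² + s²) + s) = -4 + (2*s² + s) = -4 + (s + 2*s²) = -4 + s + 2*s²)
X(A) = 13 + 2*A (X(A) = 2*A + 13 = 13 + 2*A)
U = 5 - 2*I*√1743 (U = 5 - √(-3359 - 3613) = 5 - √(-6972) = 5 - 2*I*√1743 ≈ 5.0 - 83.499*I)
(X(T(4*1)) - 6848) + U = ((13 + 2*(-4 + 4*1 + 2*(4*1)²)) - 6848) + (5 - 2*I*√1743) = ((13 + 2*(-4 + 4 + 2*4²)) - 6848) + (5 - 2*I*√1743) = ((13 + 2*(-4 + 4 + 2*16)) - 6848) + (5 - 2*I*√1743) = ((13 + 2*(-4 + 4 + 32)) - 6848) + (5 - 2*I*√1743) = ((13 + 2*32) - 6848) + (5 - 2*I*√1743) = ((13 + 64) - 6848) + (5 - 2*I*√1743) = (77 - 6848) + (5 - 2*I*√1743) = -6771 + (5 - 2*I*√1743) = -6766 - 2*I*√1743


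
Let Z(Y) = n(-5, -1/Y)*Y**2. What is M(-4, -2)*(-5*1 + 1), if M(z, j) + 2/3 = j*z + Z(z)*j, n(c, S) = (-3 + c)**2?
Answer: 24488/3 ≈ 8162.7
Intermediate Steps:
Z(Y) = 64*Y**2 (Z(Y) = (-3 - 5)**2*Y**2 = (-8)**2*Y**2 = 64*Y**2)
M(z, j) = -2/3 + j*z + 64*j*z**2 (M(z, j) = -2/3 + (j*z + (64*z**2)*j) = -2/3 + (j*z + 64*j*z**2) = -2/3 + j*z + 64*j*z**2)
M(-4, -2)*(-5*1 + 1) = (-2/3 - 2*(-4) + 64*(-2)*(-4)**2)*(-5*1 + 1) = (-2/3 + 8 + 64*(-2)*16)*(-5 + 1) = (-2/3 + 8 - 2048)*(-4) = -6122/3*(-4) = 24488/3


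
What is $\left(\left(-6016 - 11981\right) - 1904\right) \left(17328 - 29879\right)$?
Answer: $249777451$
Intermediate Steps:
$\left(\left(-6016 - 11981\right) - 1904\right) \left(17328 - 29879\right) = \left(\left(-6016 - 11981\right) - 1904\right) \left(-12551\right) = \left(-17997 - 1904\right) \left(-12551\right) = \left(-19901\right) \left(-12551\right) = 249777451$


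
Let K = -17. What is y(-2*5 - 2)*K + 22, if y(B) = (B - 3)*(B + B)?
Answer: -6098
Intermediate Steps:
y(B) = 2*B*(-3 + B) (y(B) = (-3 + B)*(2*B) = 2*B*(-3 + B))
y(-2*5 - 2)*K + 22 = (2*(-2*5 - 2)*(-3 + (-2*5 - 2)))*(-17) + 22 = (2*(-10 - 2)*(-3 + (-10 - 2)))*(-17) + 22 = (2*(-12)*(-3 - 12))*(-17) + 22 = (2*(-12)*(-15))*(-17) + 22 = 360*(-17) + 22 = -6120 + 22 = -6098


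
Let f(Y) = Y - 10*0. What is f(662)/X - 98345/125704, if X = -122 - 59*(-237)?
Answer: -1279943997/1742383144 ≈ -0.73459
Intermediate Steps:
f(Y) = Y (f(Y) = Y + 0 = Y)
X = 13861 (X = -122 + 13983 = 13861)
f(662)/X - 98345/125704 = 662/13861 - 98345/125704 = -1279943997/1742383144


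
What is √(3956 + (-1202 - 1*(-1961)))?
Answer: √4715 ≈ 68.666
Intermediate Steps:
√(3956 + (-1202 - 1*(-1961))) = √(3956 + (-1202 + 1961)) = √(3956 + 759) = √4715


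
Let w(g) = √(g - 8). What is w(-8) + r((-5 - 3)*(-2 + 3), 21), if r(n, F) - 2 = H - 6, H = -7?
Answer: -11 + 4*I ≈ -11.0 + 4.0*I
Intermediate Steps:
r(n, F) = -11 (r(n, F) = 2 + (-7 - 6) = 2 - 13 = -11)
w(g) = √(-8 + g)
w(-8) + r((-5 - 3)*(-2 + 3), 21) = √(-8 - 8) - 11 = √(-16) - 11 = 4*I - 11 = -11 + 4*I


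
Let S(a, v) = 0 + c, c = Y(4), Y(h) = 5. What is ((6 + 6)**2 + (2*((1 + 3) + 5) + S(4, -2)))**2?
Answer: 27889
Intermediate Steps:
c = 5
S(a, v) = 5 (S(a, v) = 0 + 5 = 5)
((6 + 6)**2 + (2*((1 + 3) + 5) + S(4, -2)))**2 = ((6 + 6)**2 + (2*((1 + 3) + 5) + 5))**2 = (12**2 + (2*(4 + 5) + 5))**2 = (144 + (2*9 + 5))**2 = (144 + (18 + 5))**2 = (144 + 23)**2 = 167**2 = 27889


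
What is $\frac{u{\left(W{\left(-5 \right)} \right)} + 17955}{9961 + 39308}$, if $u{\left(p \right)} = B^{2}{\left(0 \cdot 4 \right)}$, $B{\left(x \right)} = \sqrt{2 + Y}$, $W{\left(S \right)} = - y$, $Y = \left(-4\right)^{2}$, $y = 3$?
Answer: $\frac{5991}{16423} \approx 0.36479$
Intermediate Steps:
$Y = 16$
$W{\left(S \right)} = -3$ ($W{\left(S \right)} = \left(-1\right) 3 = -3$)
$B{\left(x \right)} = 3 \sqrt{2}$ ($B{\left(x \right)} = \sqrt{2 + 16} = \sqrt{18} = 3 \sqrt{2}$)
$u{\left(p \right)} = 18$ ($u{\left(p \right)} = \left(3 \sqrt{2}\right)^{2} = 18$)
$\frac{u{\left(W{\left(-5 \right)} \right)} + 17955}{9961 + 39308} = \frac{18 + 17955}{9961 + 39308} = \frac{17973}{49269} = 17973 \cdot \frac{1}{49269} = \frac{5991}{16423}$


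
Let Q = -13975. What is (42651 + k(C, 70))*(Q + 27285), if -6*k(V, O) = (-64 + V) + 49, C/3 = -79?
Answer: 568243830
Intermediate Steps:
C = -237 (C = 3*(-79) = -237)
k(V, O) = 5/2 - V/6 (k(V, O) = -((-64 + V) + 49)/6 = -(-15 + V)/6 = 5/2 - V/6)
(42651 + k(C, 70))*(Q + 27285) = (42651 + (5/2 - ⅙*(-237)))*(-13975 + 27285) = (42651 + (5/2 + 79/2))*13310 = (42651 + 42)*13310 = 42693*13310 = 568243830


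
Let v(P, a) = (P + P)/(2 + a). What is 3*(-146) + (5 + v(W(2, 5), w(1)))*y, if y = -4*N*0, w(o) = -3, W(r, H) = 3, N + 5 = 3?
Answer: -438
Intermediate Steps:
N = -2 (N = -5 + 3 = -2)
y = 0 (y = -4*(-2)*0 = 8*0 = 0)
v(P, a) = 2*P/(2 + a) (v(P, a) = (2*P)/(2 + a) = 2*P/(2 + a))
3*(-146) + (5 + v(W(2, 5), w(1)))*y = 3*(-146) + (5 + 2*3/(2 - 3))*0 = -438 + (5 + 2*3/(-1))*0 = -438 + (5 + 2*3*(-1))*0 = -438 + (5 - 6)*0 = -438 - 1*0 = -438 + 0 = -438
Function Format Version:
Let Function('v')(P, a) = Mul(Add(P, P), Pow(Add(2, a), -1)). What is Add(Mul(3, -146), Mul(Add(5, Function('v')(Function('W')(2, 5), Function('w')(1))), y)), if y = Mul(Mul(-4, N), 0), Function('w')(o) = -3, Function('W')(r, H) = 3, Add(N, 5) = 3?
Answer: -438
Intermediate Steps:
N = -2 (N = Add(-5, 3) = -2)
y = 0 (y = Mul(Mul(-4, -2), 0) = Mul(8, 0) = 0)
Function('v')(P, a) = Mul(2, P, Pow(Add(2, a), -1)) (Function('v')(P, a) = Mul(Mul(2, P), Pow(Add(2, a), -1)) = Mul(2, P, Pow(Add(2, a), -1)))
Add(Mul(3, -146), Mul(Add(5, Function('v')(Function('W')(2, 5), Function('w')(1))), y)) = Add(Mul(3, -146), Mul(Add(5, Mul(2, 3, Pow(Add(2, -3), -1))), 0)) = Add(-438, Mul(Add(5, Mul(2, 3, Pow(-1, -1))), 0)) = Add(-438, Mul(Add(5, Mul(2, 3, -1)), 0)) = Add(-438, Mul(Add(5, -6), 0)) = Add(-438, Mul(-1, 0)) = Add(-438, 0) = -438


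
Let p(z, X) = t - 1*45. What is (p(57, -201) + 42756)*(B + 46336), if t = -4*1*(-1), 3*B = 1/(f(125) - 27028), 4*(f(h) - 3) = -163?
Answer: 642836107716500/324789 ≈ 1.9792e+9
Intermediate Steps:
f(h) = -151/4 (f(h) = 3 + (1/4)*(-163) = 3 - 163/4 = -151/4)
B = -4/324789 (B = 1/(3*(-151/4 - 27028)) = 1/(3*(-108263/4)) = (1/3)*(-4/108263) = -4/324789 ≈ -1.2316e-5)
t = 4 (t = -4*(-1) = 4)
p(z, X) = -41 (p(z, X) = 4 - 1*45 = 4 - 45 = -41)
(p(57, -201) + 42756)*(B + 46336) = (-41 + 42756)*(-4/324789 + 46336) = 42715*(15049423100/324789) = 642836107716500/324789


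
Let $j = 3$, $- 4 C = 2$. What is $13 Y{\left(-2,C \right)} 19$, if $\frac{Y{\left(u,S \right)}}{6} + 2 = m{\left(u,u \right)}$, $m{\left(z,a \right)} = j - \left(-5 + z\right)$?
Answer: $11856$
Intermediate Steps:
$C = - \frac{1}{2}$ ($C = \left(- \frac{1}{4}\right) 2 = - \frac{1}{2} \approx -0.5$)
$m{\left(z,a \right)} = 8 - z$ ($m{\left(z,a \right)} = 3 - \left(-5 + z\right) = 8 - z$)
$Y{\left(u,S \right)} = 36 - 6 u$ ($Y{\left(u,S \right)} = -12 + 6 \left(8 - u\right) = -12 - \left(-48 + 6 u\right) = 36 - 6 u$)
$13 Y{\left(-2,C \right)} 19 = 13 \left(36 - -12\right) 19 = 13 \left(36 + 12\right) 19 = 13 \cdot 48 \cdot 19 = 624 \cdot 19 = 11856$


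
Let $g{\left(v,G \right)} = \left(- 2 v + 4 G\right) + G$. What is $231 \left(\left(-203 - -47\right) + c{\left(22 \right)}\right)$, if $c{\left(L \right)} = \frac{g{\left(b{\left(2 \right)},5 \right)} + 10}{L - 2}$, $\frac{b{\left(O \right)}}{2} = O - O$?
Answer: $- \frac{142527}{4} \approx -35632.0$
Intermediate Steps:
$b{\left(O \right)} = 0$ ($b{\left(O \right)} = 2 \left(O - O\right) = 2 \cdot 0 = 0$)
$g{\left(v,G \right)} = - 2 v + 5 G$
$c{\left(L \right)} = \frac{35}{-2 + L}$ ($c{\left(L \right)} = \frac{\left(\left(-2\right) 0 + 5 \cdot 5\right) + 10}{L - 2} = \frac{\left(0 + 25\right) + 10}{-2 + L} = \frac{25 + 10}{-2 + L} = \frac{35}{-2 + L}$)
$231 \left(\left(-203 - -47\right) + c{\left(22 \right)}\right) = 231 \left(\left(-203 - -47\right) + \frac{35}{-2 + 22}\right) = 231 \left(\left(-203 + 47\right) + \frac{35}{20}\right) = 231 \left(-156 + 35 \cdot \frac{1}{20}\right) = 231 \left(-156 + \frac{7}{4}\right) = 231 \left(- \frac{617}{4}\right) = - \frac{142527}{4}$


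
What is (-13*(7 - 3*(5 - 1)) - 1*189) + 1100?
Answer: 976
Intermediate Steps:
(-13*(7 - 3*(5 - 1)) - 1*189) + 1100 = (-13*(7 - 3*4) - 189) + 1100 = (-13*(7 - 12) - 189) + 1100 = (-13*(-5) - 189) + 1100 = (65 - 189) + 1100 = -124 + 1100 = 976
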